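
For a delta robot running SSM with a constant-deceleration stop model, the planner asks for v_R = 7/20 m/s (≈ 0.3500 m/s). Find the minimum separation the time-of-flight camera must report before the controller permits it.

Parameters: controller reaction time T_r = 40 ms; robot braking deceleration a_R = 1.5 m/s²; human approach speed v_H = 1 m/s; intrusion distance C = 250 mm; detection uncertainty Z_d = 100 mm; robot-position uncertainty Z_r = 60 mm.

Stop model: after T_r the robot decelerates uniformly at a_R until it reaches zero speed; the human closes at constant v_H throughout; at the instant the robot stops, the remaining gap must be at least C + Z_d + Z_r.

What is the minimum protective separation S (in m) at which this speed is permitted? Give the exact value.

S_min = 4429/6000 m = 0.7382 m

stop time T_s = (7/20)/(3/2) = 0.2333 s
robot covers v_R·T_r = 0.3500·0.0400 = 0.0140 m before braking
robot under decel: 0.3500²/(2·1.5000) = 0.0408 m
person approaches 1.0000·(0.0400+0.2333) = 0.2733 m
C+Z_d+Z_r = 0.2500+0.1000+0.0600 = 0.4100 m
S_min ≈ 0.0140+0.0408+0.2733+0.4100  ⇒  S_min = 4429/6000 m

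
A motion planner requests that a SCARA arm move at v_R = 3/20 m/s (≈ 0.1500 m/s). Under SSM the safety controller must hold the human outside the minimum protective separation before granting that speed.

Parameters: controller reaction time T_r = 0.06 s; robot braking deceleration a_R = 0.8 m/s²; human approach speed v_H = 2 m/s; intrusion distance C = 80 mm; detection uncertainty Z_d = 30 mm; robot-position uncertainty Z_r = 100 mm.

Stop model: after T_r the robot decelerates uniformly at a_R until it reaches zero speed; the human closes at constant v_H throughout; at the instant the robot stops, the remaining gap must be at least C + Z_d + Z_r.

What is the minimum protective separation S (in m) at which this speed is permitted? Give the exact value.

stop time T_s = (3/20)/(4/5) = 0.1875 s
reaction-phase robot travel = 0.1500·0.0600 = 0.0090 m
robot covers 0.1500·0.1875 − ½·0.8000·0.1875² = 0.0141 m while stopping
human closes 2.0000·0.2475 = 0.4950 m
residual clearance needed = 0.0800+0.0300+0.1000 = 0.2100 m
S_min ≈ 0.0090+0.0141+0.4950+0.2100  ⇒  S_min = 11649/16000 m

S_min = 11649/16000 m = 0.7281 m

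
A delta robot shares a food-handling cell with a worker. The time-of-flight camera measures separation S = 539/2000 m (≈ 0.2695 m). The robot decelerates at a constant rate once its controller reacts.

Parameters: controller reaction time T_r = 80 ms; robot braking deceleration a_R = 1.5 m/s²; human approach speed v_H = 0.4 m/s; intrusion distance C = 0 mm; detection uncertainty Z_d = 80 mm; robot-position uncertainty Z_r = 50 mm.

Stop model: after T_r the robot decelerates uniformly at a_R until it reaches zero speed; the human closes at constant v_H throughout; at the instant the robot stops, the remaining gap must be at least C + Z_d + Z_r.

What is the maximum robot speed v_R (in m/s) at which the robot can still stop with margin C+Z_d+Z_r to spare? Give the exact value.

v_R_max = 1/4 m/s = 0.2500 m/s

at the boundary: (1/3)·v² + (26/75)·v + (-43/400) = 0
  disc = (26/75)² − 4·(1/3)·(-43/400) = 5929/22500 ; √disc = 77/150
  v_R = (−(26/75) + 77/150) / (2·(1/3)) = 1/4 m/s
check:
stop time T_s = (1/4)/(3/2) = 0.1667 s
reaction-phase robot travel = 0.2500·0.0800 = 0.0200 m
robot under decel: 0.2500²/(2·1.5000) = 0.0208 m
human over T_r+T_s: 0.4000·(0.0800+0.1667) = 0.0987 m
margins: 0.0000+0.0800+0.0500 = 0.1300 m
sum ≈ 0.0200+0.0208+0.0987+0.1300 ≈ 0.2695 m = S ✓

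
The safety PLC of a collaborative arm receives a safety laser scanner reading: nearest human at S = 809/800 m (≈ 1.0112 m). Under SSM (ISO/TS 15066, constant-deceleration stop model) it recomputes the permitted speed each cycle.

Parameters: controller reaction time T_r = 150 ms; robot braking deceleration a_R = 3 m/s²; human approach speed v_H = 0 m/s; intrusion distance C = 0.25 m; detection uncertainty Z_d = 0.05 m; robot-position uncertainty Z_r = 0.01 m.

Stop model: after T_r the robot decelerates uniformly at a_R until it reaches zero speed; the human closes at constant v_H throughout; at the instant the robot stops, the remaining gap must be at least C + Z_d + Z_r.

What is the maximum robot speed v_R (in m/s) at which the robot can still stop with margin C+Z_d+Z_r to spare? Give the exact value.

at the boundary: (1/6)·v² + (3/20)·v + (-561/800) = 0
  disc = (3/20)² − 4·(1/6)·(-561/800) = 49/100 ; √disc = 7/10
  v_R = (−(3/20) + 7/10) / (2·(1/6)) = 33/20 m/s
check:
T_s = v_R/a_R = (33/20)/3 = 0.5500 s
robot covers v_R·T_r = 1.6500·0.1500 = 0.2475 m before braking
robot covers 1.6500·0.5500 − ½·3.0000·0.5500² = 0.4537 m while stopping
human closes 0.0000·0.7000 = 0.0000 m
margins: 0.2500+0.0500+0.0100 = 0.3100 m
sum ≈ 0.2475+0.4537+0.0000+0.3100 ≈ 1.0112 m = S ✓

v_R_max = 33/20 m/s = 1.6500 m/s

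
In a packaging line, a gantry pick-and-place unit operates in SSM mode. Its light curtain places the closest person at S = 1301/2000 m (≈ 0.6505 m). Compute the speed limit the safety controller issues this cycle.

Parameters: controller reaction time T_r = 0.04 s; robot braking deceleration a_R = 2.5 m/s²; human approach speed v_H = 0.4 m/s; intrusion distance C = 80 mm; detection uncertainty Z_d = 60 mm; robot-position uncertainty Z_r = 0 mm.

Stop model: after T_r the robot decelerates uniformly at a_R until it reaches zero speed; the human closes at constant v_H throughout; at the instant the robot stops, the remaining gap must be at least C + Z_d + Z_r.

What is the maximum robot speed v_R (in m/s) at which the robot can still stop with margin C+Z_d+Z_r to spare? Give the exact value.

quadratic (1/5)·v² + (1/5)·v + (-989/2000) = 0
  disc = (1/5)² − 4·(1/5)·(-989/2000) = 1089/2500 ; √disc = 33/50
  v_R = (−(1/5) + 33/50) / (2·(1/5)) = 23/20 m/s
check:
stop time T_s = (23/20)/(5/2) = 0.4600 s
robot covers v_R·T_r = 1.1500·0.0400 = 0.0460 m before braking
braking distance = 1.1500²/(2·2.5000) = 0.2645 m
person approaches 0.4000·(0.0400+0.4600) = 0.2000 m
C+Z_d+Z_r = 0.0800+0.0600+0.0000 = 0.1400 m
sum ≈ 0.0460+0.2645+0.2000+0.1400 ≈ 0.6505 m = S ✓

v_R_max = 23/20 m/s = 1.1500 m/s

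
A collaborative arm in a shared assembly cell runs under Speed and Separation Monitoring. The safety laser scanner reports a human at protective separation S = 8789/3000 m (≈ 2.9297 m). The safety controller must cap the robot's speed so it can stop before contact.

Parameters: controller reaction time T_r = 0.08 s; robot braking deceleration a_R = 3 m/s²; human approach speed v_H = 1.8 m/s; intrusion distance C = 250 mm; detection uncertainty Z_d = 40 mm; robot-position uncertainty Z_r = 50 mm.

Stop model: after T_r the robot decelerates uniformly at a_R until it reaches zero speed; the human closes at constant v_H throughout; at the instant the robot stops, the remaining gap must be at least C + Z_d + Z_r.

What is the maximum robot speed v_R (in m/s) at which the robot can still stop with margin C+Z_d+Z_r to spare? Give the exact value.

quadratic (1/6)·v² + (17/25)·v + (-7337/3000) = 0
  disc = (17/25)² − 4·(1/6)·(-7337/3000) = 47089/22500 ; √disc = 217/150
  v_R = (−(17/25) + 217/150) / (2·(1/6)) = 23/10 m/s
check:
T_s = v_R/a_R = (23/10)/3 = 0.7667 s
reaction-phase robot travel = 2.3000·0.0800 = 0.1840 m
braking distance = 2.3000²/(2·3.0000) = 0.8817 m
human over T_r+T_s: 1.8000·(0.0800+0.7667) = 1.5240 m
C+Z_d+Z_r = 0.2500+0.0400+0.0500 = 0.3400 m
sum ≈ 0.1840+0.8817+1.5240+0.3400 ≈ 2.9297 m = S ✓

v_R_max = 23/10 m/s = 2.3000 m/s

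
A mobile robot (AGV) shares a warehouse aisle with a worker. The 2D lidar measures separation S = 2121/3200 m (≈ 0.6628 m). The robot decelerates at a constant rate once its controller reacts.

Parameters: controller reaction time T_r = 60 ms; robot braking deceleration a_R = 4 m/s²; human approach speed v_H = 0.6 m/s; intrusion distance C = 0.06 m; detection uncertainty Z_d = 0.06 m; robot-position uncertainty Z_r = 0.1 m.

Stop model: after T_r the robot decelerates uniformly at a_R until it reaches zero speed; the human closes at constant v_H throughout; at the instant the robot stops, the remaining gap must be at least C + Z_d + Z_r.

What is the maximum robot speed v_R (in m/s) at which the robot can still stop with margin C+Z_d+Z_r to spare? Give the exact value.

v_R_max = 23/20 m/s = 1.1500 m/s

quadratic (1/8)·v² + (21/100)·v + (-6509/16000) = 0
  disc = (21/100)² − 4·(1/8)·(-6509/16000) = 39601/160000 ; √disc = 199/400
  v_R = (−(21/100) + 199/400) / (2·(1/8)) = 23/20 m/s
check:
T_s = v_R/a_R = (23/20)/4 = 0.2875 s
reaction-phase robot travel = 1.1500·0.0600 = 0.0690 m
braking distance = 1.1500²/(2·4.0000) = 0.1653 m
human over T_r+T_s: 0.6000·(0.0600+0.2875) = 0.2085 m
margins: 0.0600+0.0600+0.1000 = 0.2200 m
sum ≈ 0.0690+0.1653+0.2085+0.2200 ≈ 0.6628 m = S ✓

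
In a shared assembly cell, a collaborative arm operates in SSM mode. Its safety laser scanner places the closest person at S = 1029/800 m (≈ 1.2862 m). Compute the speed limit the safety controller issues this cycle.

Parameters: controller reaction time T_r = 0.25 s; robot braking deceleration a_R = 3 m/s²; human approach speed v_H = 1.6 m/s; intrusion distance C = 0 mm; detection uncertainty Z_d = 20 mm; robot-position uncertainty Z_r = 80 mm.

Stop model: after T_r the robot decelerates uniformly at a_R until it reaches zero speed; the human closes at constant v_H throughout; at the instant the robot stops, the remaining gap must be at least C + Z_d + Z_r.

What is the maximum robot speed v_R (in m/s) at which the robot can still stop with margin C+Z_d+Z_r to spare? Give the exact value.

quadratic (1/6)·v² + (47/60)·v + (-629/800) = 0
  disc = (47/60)² − 4·(1/6)·(-629/800) = 256/225 ; √disc = 16/15
  v_R = (−(47/60) + 16/15) / (2·(1/6)) = 17/20 m/s
check:
stop time T_s = (17/20)/3 = 0.2833 s
robot in T_r: 0.8500·0.2500 = 0.2125 m
robot covers 0.8500·0.2833 − ½·3.0000·0.2833² = 0.1204 m while stopping
human over T_r+T_s: 1.6000·(0.2500+0.2833) = 0.8533 m
residual clearance needed = 0.0000+0.0200+0.0800 = 0.1000 m
sum ≈ 0.2125+0.1204+0.8533+0.1000 ≈ 1.2862 m = S ✓

v_R_max = 17/20 m/s = 0.8500 m/s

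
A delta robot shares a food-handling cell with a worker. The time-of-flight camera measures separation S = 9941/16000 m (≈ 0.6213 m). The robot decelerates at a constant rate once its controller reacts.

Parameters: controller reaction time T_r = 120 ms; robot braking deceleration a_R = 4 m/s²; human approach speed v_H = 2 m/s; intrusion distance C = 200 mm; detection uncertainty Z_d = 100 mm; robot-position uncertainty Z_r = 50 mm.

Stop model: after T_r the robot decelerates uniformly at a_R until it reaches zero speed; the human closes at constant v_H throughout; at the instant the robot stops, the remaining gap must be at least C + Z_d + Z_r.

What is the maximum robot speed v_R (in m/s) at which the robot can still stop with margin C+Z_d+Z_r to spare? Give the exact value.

v_R_max = 1/20 m/s = 0.0500 m/s

quadratic (1/8)·v² + (31/50)·v + (-501/16000) = 0
  disc = (31/50)² − 4·(1/8)·(-501/16000) = 64009/160000 ; √disc = 253/400
  v_R = (−(31/50) + 253/400) / (2·(1/8)) = 1/20 m/s
check:
T_s = v_R/a_R = (1/20)/4 = 0.0125 s
reaction-phase robot travel = 0.0500·0.1200 = 0.0060 m
robot under decel: 0.0500²/(2·4.0000) = 0.0003 m
human over T_r+T_s: 2.0000·(0.1200+0.0125) = 0.2650 m
margins: 0.2000+0.1000+0.0500 = 0.3500 m
sum ≈ 0.0060+0.0003+0.2650+0.3500 ≈ 0.6213 m = S ✓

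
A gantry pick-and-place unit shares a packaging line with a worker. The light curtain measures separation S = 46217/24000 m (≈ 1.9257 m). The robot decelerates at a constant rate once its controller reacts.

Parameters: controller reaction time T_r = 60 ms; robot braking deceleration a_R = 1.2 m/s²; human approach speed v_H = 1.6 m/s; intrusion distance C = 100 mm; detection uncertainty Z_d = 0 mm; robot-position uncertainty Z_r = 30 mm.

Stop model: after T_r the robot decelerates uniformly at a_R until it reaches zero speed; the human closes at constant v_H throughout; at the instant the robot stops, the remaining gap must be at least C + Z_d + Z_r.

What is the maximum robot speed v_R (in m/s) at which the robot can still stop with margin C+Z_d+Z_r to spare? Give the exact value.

collect terms ⇒ (5/12)·v_R² + (209/150)·v_R + (-40793/24000) = 0
  disc = (209/150)² − 4·(5/12)·(-40793/24000) = 190969/40000 ; √disc = 437/200
  v_R = (−(209/150) + 437/200) / (2·(5/12)) = 19/20 m/s
check:
braking lasts T_s = (19/20)/(6/5) = 0.7917 s
robot in T_r: 0.9500·0.0600 = 0.0570 m
braking distance = 0.9500²/(2·1.2000) = 0.3760 m
human closes 1.6000·0.8517 = 1.3627 m
residual clearance needed = 0.1000+0.0000+0.0300 = 0.1300 m
sum ≈ 0.0570+0.3760+1.3627+0.1300 ≈ 1.9257 m = S ✓

v_R_max = 19/20 m/s = 0.9500 m/s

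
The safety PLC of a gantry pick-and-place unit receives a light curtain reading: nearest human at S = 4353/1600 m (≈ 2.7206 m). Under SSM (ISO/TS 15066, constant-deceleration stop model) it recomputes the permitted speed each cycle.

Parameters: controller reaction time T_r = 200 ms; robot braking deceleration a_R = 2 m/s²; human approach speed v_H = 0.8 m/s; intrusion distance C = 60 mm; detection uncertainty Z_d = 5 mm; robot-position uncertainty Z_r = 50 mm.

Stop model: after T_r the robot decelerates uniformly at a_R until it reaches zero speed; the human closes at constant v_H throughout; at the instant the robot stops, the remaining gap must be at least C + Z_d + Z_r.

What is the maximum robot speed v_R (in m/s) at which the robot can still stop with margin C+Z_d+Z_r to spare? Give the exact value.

v_R_max = 43/20 m/s = 2.1500 m/s

collect terms ⇒ (1/4)·v_R² + (3/5)·v_R + (-3913/1600) = 0
  disc = (3/5)² − 4·(1/4)·(-3913/1600) = 4489/1600 ; √disc = 67/40
  v_R = (−(3/5) + 67/40) / (2·(1/4)) = 43/20 m/s
check:
T_s = v_R/a_R = (43/20)/2 = 1.0750 s
robot in T_r: 2.1500·0.2000 = 0.4300 m
braking distance = 2.1500²/(2·2.0000) = 1.1556 m
human over T_r+T_s: 0.8000·(0.2000+1.0750) = 1.0200 m
C+Z_d+Z_r = 0.0600+0.0050+0.0500 = 0.1150 m
sum ≈ 0.4300+1.1556+1.0200+0.1150 ≈ 2.7206 m = S ✓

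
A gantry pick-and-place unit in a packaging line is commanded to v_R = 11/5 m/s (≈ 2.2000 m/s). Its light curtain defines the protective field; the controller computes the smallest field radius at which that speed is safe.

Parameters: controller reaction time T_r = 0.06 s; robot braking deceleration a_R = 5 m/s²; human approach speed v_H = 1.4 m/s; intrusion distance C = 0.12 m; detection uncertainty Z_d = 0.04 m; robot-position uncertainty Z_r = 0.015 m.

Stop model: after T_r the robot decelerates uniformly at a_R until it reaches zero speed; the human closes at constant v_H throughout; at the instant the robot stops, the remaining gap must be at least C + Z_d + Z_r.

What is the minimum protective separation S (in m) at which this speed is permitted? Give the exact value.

S_min = 1491/1000 m = 1.4910 m

stop time T_s = (11/5)/5 = 0.4400 s
robot covers v_R·T_r = 2.2000·0.0600 = 0.1320 m before braking
robot under decel: 2.2000²/(2·5.0000) = 0.4840 m
human over T_r+T_s: 1.4000·(0.0600+0.4400) = 0.7000 m
margins: 0.1200+0.0400+0.0150 = 0.1750 m
S_min ≈ 0.1320+0.4840+0.7000+0.1750  ⇒  S_min = 1491/1000 m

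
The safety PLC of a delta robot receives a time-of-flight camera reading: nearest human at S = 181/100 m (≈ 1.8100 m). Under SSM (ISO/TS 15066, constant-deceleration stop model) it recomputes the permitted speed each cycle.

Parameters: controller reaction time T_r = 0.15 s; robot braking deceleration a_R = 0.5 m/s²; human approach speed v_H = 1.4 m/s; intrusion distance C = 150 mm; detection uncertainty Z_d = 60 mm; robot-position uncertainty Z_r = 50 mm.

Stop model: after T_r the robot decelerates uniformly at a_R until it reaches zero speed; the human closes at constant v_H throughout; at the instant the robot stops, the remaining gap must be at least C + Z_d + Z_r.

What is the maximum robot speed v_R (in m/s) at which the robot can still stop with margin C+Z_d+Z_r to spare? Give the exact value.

at the boundary: (1)·v² + (59/20)·v + (-67/50) = 0
  disc = (59/20)² − 4·(1)·(-67/50) = 225/16 ; √disc = 15/4
  v_R = (−(59/20) + 15/4) / (2·(1)) = 2/5 m/s
check:
T_s = v_R/a_R = (2/5)/(1/2) = 0.8000 s
robot in T_r: 0.4000·0.1500 = 0.0600 m
robot covers 0.4000·0.8000 − ½·0.5000·0.8000² = 0.1600 m while stopping
human over T_r+T_s: 1.4000·(0.1500+0.8000) = 1.3300 m
C+Z_d+Z_r = 0.1500+0.0600+0.0500 = 0.2600 m
sum ≈ 0.0600+0.1600+1.3300+0.2600 ≈ 1.8100 m = S ✓

v_R_max = 2/5 m/s = 0.4000 m/s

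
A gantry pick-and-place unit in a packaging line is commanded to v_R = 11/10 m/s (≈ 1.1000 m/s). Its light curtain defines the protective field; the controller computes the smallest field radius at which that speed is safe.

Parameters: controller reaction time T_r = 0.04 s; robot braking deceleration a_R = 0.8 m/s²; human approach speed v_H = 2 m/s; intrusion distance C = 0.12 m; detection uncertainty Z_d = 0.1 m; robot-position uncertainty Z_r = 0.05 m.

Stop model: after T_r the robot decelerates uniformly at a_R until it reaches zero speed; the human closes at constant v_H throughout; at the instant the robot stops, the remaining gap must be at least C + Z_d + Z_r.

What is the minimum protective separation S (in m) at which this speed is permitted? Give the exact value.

stop time T_s = (11/10)/(4/5) = 1.3750 s
reaction-phase robot travel = 1.1000·0.0400 = 0.0440 m
robot covers 1.1000·1.3750 − ½·0.8000·1.3750² = 0.7562 m while stopping
person approaches 2.0000·(0.0400+1.3750) = 2.8300 m
residual clearance needed = 0.1200+0.1000+0.0500 = 0.2700 m
S_min ≈ 0.0440+0.7562+2.8300+0.2700  ⇒  S_min = 15601/4000 m

S_min = 15601/4000 m = 3.9003 m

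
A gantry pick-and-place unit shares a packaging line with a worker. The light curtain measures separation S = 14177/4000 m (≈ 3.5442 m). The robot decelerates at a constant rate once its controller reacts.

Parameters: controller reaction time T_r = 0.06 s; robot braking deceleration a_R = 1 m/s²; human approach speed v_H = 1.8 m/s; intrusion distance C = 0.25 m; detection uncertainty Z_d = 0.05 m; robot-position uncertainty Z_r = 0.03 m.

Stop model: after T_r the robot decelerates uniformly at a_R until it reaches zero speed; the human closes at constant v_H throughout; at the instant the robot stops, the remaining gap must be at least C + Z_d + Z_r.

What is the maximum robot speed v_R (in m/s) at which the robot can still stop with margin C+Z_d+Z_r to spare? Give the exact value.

v_R_max = 5/4 m/s = 1.2500 m/s

quadratic (1/2)·v² + (93/50)·v + (-497/160) = 0
  disc = (93/50)² − 4·(1/2)·(-497/160) = 96721/10000 ; √disc = 311/100
  v_R = (−(93/50) + 311/100) / (2·(1/2)) = 5/4 m/s
check:
stop time T_s = (5/4)/1 = 1.2500 s
robot covers v_R·T_r = 1.2500·0.0600 = 0.0750 m before braking
robot covers 1.2500·1.2500 − ½·1.0000·1.2500² = 0.7812 m while stopping
person approaches 1.8000·(0.0600+1.2500) = 2.3580 m
residual clearance needed = 0.2500+0.0500+0.0300 = 0.3300 m
sum ≈ 0.0750+0.7812+2.3580+0.3300 ≈ 3.5442 m = S ✓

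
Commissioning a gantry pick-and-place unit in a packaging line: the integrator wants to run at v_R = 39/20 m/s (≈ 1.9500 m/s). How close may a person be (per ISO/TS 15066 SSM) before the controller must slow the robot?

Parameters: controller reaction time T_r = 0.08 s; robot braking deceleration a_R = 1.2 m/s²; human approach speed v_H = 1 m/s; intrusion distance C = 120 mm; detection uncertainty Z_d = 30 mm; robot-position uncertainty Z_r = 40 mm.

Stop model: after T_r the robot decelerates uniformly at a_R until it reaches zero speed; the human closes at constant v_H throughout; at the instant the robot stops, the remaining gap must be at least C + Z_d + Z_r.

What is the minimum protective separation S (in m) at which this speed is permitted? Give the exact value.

T_s = v_R/a_R = (39/20)/(6/5) = 1.6250 s
robot covers v_R·T_r = 1.9500·0.0800 = 0.1560 m before braking
robot covers 1.9500·1.6250 − ½·1.2000·1.6250² = 1.5844 m while stopping
person approaches 1.0000·(0.0800+1.6250) = 1.7050 m
margins: 0.1200+0.0300+0.0400 = 0.1900 m
S_min ≈ 0.1560+1.5844+1.7050+0.1900  ⇒  S_min = 29083/8000 m

S_min = 29083/8000 m = 3.6354 m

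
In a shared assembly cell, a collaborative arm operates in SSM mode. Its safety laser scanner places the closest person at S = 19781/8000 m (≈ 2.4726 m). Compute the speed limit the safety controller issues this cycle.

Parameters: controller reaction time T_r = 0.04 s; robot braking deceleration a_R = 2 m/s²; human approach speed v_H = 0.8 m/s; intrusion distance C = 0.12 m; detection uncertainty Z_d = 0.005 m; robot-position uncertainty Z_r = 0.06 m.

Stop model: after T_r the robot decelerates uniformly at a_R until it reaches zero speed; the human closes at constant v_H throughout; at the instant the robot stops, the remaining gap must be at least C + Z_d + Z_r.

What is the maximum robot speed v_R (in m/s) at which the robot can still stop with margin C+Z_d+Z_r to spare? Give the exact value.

v_R_max = 9/4 m/s = 2.2500 m/s

collect terms ⇒ (1/4)·v_R² + (11/25)·v_R + (-3609/1600) = 0
  disc = (11/25)² − 4·(1/4)·(-3609/1600) = 97969/40000 ; √disc = 313/200
  v_R = (−(11/25) + 313/200) / (2·(1/4)) = 9/4 m/s
check:
T_s = v_R/a_R = (9/4)/2 = 1.1250 s
robot covers v_R·T_r = 2.2500·0.0400 = 0.0900 m before braking
robot under decel: 2.2500²/(2·2.0000) = 1.2656 m
human closes 0.8000·1.1650 = 0.9320 m
margins: 0.1200+0.0050+0.0600 = 0.1850 m
sum ≈ 0.0900+1.2656+0.9320+0.1850 ≈ 2.4726 m = S ✓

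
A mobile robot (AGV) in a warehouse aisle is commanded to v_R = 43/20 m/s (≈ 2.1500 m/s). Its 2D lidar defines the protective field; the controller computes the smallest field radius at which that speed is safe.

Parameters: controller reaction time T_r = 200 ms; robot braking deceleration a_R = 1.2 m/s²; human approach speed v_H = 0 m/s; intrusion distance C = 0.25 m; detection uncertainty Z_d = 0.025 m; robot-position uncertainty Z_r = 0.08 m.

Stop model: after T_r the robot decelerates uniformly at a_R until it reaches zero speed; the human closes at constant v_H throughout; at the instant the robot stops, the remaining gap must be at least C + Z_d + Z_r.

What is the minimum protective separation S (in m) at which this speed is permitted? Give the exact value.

S_min = 13013/4800 m = 2.7110 m

stop time T_s = (43/20)/(6/5) = 1.7917 s
robot covers v_R·T_r = 2.1500·0.2000 = 0.4300 m before braking
robot covers 2.1500·1.7917 − ½·1.2000·1.7917² = 1.9260 m while stopping
human closes 0.0000·1.9917 = 0.0000 m
C+Z_d+Z_r = 0.2500+0.0250+0.0800 = 0.3550 m
S_min ≈ 0.4300+1.9260+0.0000+0.3550  ⇒  S_min = 13013/4800 m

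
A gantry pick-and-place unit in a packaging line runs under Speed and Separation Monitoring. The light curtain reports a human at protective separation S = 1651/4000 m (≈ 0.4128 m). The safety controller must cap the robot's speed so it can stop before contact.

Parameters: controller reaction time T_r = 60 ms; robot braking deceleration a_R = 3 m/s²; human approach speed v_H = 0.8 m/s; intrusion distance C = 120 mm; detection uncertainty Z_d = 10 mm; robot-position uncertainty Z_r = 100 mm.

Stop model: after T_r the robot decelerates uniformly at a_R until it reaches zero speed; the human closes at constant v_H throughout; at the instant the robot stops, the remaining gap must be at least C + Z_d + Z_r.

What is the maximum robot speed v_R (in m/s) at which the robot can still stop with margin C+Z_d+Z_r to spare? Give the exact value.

quadratic (1/6)·v² + (49/150)·v + (-539/4000) = 0
  disc = (49/150)² − 4·(1/6)·(-539/4000) = 17689/90000 ; √disc = 133/300
  v_R = (−(49/150) + 133/300) / (2·(1/6)) = 7/20 m/s
check:
stop time T_s = (7/20)/3 = 0.1167 s
reaction-phase robot travel = 0.3500·0.0600 = 0.0210 m
robot under decel: 0.3500²/(2·3.0000) = 0.0204 m
human closes 0.8000·0.1767 = 0.1413 m
margins: 0.1200+0.0100+0.1000 = 0.2300 m
sum ≈ 0.0210+0.0204+0.1413+0.2300 ≈ 0.4128 m = S ✓

v_R_max = 7/20 m/s = 0.3500 m/s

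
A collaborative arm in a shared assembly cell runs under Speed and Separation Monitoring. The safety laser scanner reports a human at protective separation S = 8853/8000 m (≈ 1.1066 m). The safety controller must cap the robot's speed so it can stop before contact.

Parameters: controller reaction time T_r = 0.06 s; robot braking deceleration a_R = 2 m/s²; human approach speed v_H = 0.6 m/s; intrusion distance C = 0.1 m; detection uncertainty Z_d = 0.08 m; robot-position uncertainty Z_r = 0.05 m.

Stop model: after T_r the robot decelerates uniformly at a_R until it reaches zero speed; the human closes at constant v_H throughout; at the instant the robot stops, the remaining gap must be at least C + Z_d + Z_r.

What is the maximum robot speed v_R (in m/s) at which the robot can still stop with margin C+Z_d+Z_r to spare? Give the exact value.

quadratic (1/4)·v² + (9/25)·v + (-269/320) = 0
  disc = (9/25)² − 4·(1/4)·(-269/320) = 38809/40000 ; √disc = 197/200
  v_R = (−(9/25) + 197/200) / (2·(1/4)) = 5/4 m/s
check:
stop time T_s = (5/4)/2 = 0.6250 s
reaction-phase robot travel = 1.2500·0.0600 = 0.0750 m
robot covers 1.2500·0.6250 − ½·2.0000·0.6250² = 0.3906 m while stopping
human closes 0.6000·0.6850 = 0.4110 m
residual clearance needed = 0.1000+0.0800+0.0500 = 0.2300 m
sum ≈ 0.0750+0.3906+0.4110+0.2300 ≈ 1.1066 m = S ✓

v_R_max = 5/4 m/s = 1.2500 m/s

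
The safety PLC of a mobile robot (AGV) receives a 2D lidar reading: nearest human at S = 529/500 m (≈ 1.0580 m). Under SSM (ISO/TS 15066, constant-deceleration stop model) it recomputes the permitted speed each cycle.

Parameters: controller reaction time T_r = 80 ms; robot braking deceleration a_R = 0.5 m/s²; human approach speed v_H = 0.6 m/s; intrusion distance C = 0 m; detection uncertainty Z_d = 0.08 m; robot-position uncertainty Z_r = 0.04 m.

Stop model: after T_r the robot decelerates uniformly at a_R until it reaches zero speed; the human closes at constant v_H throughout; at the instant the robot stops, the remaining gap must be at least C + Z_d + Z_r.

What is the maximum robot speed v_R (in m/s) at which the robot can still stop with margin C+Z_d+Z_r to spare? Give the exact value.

v_R_max = 1/2 m/s = 0.5000 m/s

at the boundary: (1)·v² + (32/25)·v + (-89/100) = 0
  disc = (32/25)² − 4·(1)·(-89/100) = 3249/625 ; √disc = 57/25
  v_R = (−(32/25) + 57/25) / (2·(1)) = 1/2 m/s
check:
T_s = v_R/a_R = (1/2)/(1/2) = 1.0000 s
robot covers v_R·T_r = 0.5000·0.0800 = 0.0400 m before braking
braking distance = 0.5000²/(2·0.5000) = 0.2500 m
person approaches 0.6000·(0.0800+1.0000) = 0.6480 m
margins: 0.0000+0.0800+0.0400 = 0.1200 m
sum ≈ 0.0400+0.2500+0.6480+0.1200 ≈ 1.0580 m = S ✓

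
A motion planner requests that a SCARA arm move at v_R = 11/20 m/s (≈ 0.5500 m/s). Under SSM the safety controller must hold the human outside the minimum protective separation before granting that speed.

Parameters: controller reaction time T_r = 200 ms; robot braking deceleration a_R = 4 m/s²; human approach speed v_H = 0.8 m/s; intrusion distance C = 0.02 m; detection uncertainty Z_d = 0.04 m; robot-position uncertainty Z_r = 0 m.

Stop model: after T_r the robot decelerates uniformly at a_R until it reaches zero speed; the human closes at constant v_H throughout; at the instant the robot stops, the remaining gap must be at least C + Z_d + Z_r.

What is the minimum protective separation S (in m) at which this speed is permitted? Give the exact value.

braking lasts T_s = (11/20)/4 = 0.1375 s
robot covers v_R·T_r = 0.5500·0.2000 = 0.1100 m before braking
braking distance = 0.5500²/(2·4.0000) = 0.0378 m
person approaches 0.8000·(0.2000+0.1375) = 0.2700 m
residual clearance needed = 0.0200+0.0400+0.0000 = 0.0600 m
S_min ≈ 0.1100+0.0378+0.2700+0.0600  ⇒  S_min = 1529/3200 m

S_min = 1529/3200 m = 0.4778 m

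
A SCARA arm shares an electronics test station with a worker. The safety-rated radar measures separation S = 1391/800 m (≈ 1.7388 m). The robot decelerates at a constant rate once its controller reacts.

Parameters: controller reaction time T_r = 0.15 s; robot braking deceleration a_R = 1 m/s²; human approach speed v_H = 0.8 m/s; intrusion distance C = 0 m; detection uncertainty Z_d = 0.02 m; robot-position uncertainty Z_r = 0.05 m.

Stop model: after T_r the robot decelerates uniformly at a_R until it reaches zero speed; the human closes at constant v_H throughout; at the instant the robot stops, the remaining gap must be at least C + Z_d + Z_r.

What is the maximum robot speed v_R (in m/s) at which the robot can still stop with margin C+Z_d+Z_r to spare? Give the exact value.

collect terms ⇒ (1/2)·v_R² + (19/20)·v_R + (-1239/800) = 0
  disc = (19/20)² − 4·(1/2)·(-1239/800) = 4 ; √disc = 2
  v_R = (−(19/20) + 2) / (2·(1/2)) = 21/20 m/s
check:
T_s = v_R/a_R = (21/20)/1 = 1.0500 s
robot covers v_R·T_r = 1.0500·0.1500 = 0.1575 m before braking
robot covers 1.0500·1.0500 − ½·1.0000·1.0500² = 0.5513 m while stopping
human closes 0.8000·1.2000 = 0.9600 m
residual clearance needed = 0.0000+0.0200+0.0500 = 0.0700 m
sum ≈ 0.1575+0.5513+0.9600+0.0700 ≈ 1.7388 m = S ✓

v_R_max = 21/20 m/s = 1.0500 m/s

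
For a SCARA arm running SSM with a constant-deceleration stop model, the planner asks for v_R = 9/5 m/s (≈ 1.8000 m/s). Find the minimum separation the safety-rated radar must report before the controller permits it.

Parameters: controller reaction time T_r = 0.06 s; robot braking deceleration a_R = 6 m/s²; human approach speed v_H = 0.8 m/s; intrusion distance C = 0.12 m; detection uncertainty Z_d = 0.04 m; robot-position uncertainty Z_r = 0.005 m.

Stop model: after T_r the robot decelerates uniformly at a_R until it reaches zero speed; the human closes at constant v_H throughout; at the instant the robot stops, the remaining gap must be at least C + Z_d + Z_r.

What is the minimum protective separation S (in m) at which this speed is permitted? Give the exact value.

S_min = 831/1000 m = 0.8310 m

braking lasts T_s = (9/5)/6 = 0.3000 s
reaction-phase robot travel = 1.8000·0.0600 = 0.1080 m
braking distance = 1.8000²/(2·6.0000) = 0.2700 m
human over T_r+T_s: 0.8000·(0.0600+0.3000) = 0.2880 m
C+Z_d+Z_r = 0.1200+0.0400+0.0050 = 0.1650 m
S_min ≈ 0.1080+0.2700+0.2880+0.1650  ⇒  S_min = 831/1000 m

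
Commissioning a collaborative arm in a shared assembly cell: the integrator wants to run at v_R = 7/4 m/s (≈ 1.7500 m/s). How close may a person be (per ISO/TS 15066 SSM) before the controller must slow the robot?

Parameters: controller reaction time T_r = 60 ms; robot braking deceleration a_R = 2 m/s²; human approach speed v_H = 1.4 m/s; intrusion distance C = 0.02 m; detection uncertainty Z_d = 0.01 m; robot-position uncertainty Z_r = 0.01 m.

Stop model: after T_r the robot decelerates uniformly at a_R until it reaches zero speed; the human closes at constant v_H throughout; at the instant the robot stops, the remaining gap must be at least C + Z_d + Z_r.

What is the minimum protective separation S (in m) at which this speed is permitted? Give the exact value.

S_min = 17757/8000 m = 2.2196 m

T_s = v_R/a_R = (7/4)/2 = 0.8750 s
robot covers v_R·T_r = 1.7500·0.0600 = 0.1050 m before braking
braking distance = 1.7500²/(2·2.0000) = 0.7656 m
human closes 1.4000·0.9350 = 1.3090 m
margins: 0.0200+0.0100+0.0100 = 0.0400 m
S_min ≈ 0.1050+0.7656+1.3090+0.0400  ⇒  S_min = 17757/8000 m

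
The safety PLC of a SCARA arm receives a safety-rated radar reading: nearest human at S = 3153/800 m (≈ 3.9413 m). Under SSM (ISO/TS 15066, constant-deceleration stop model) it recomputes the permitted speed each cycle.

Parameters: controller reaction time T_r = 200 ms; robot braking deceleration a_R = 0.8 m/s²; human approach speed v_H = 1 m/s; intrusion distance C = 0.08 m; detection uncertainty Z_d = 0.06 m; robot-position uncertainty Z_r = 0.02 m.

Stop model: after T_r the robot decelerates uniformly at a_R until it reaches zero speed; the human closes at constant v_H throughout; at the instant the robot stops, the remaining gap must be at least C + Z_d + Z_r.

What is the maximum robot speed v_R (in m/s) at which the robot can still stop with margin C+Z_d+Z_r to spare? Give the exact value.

v_R_max = 3/2 m/s = 1.5000 m/s

collect terms ⇒ (5/8)·v_R² + (29/20)·v_R + (-573/160) = 0
  disc = (29/20)² − 4·(5/8)·(-573/160) = 17689/1600 ; √disc = 133/40
  v_R = (−(29/20) + 133/40) / (2·(5/8)) = 3/2 m/s
check:
braking lasts T_s = (3/2)/(4/5) = 1.8750 s
reaction-phase robot travel = 1.5000·0.2000 = 0.3000 m
robot under decel: 1.5000²/(2·0.8000) = 1.4062 m
person approaches 1.0000·(0.2000+1.8750) = 2.0750 m
residual clearance needed = 0.0800+0.0600+0.0200 = 0.1600 m
sum ≈ 0.3000+1.4062+2.0750+0.1600 ≈ 3.9413 m = S ✓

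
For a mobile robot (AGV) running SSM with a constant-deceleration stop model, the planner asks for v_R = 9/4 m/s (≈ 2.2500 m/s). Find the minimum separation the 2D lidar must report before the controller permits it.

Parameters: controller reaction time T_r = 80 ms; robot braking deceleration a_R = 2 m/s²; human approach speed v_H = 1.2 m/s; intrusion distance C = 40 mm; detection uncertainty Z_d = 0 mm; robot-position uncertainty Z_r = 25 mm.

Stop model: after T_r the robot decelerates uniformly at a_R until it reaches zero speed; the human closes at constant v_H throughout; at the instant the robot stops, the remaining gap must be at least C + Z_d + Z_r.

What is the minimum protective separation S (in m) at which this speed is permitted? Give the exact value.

S_min = 23653/8000 m = 2.9566 m

braking lasts T_s = (9/4)/2 = 1.1250 s
robot covers v_R·T_r = 2.2500·0.0800 = 0.1800 m before braking
braking distance = 2.2500²/(2·2.0000) = 1.2656 m
human over T_r+T_s: 1.2000·(0.0800+1.1250) = 1.4460 m
residual clearance needed = 0.0400+0.0000+0.0250 = 0.0650 m
S_min ≈ 0.1800+1.2656+1.4460+0.0650  ⇒  S_min = 23653/8000 m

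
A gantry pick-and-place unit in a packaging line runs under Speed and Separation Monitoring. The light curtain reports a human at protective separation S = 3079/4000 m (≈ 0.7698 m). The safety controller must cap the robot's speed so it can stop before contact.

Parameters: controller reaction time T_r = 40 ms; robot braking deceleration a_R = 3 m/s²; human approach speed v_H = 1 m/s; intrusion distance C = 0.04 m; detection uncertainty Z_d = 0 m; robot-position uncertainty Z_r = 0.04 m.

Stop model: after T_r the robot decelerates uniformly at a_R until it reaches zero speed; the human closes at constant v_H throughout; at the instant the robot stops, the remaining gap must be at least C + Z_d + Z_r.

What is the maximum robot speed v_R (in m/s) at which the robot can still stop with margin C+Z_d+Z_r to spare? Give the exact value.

v_R_max = 23/20 m/s = 1.1500 m/s

at the boundary: (1/6)·v² + (28/75)·v + (-2599/4000) = 0
  disc = (28/75)² − 4·(1/6)·(-2599/4000) = 51529/90000 ; √disc = 227/300
  v_R = (−(28/75) + 227/300) / (2·(1/6)) = 23/20 m/s
check:
T_s = v_R/a_R = (23/20)/3 = 0.3833 s
robot covers v_R·T_r = 1.1500·0.0400 = 0.0460 m before braking
robot covers 1.1500·0.3833 − ½·3.0000·0.3833² = 0.2204 m while stopping
human closes 1.0000·0.4233 = 0.4233 m
residual clearance needed = 0.0400+0.0000+0.0400 = 0.0800 m
sum ≈ 0.0460+0.2204+0.4233+0.0800 ≈ 0.7698 m = S ✓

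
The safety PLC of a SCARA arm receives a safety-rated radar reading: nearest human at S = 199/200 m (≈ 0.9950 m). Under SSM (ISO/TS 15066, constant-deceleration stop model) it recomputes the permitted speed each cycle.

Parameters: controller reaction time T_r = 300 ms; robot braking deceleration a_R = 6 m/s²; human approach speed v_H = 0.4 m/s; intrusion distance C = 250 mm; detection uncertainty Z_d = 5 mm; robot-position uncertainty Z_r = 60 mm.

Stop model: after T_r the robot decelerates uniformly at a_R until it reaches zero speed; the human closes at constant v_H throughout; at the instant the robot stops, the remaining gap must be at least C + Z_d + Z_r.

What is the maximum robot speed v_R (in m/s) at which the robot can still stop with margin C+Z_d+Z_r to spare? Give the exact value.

v_R_max = 6/5 m/s = 1.2000 m/s

at the boundary: (1/12)·v² + (11/30)·v + (-14/25) = 0
  disc = (11/30)² − 4·(1/12)·(-14/25) = 289/900 ; √disc = 17/30
  v_R = (−(11/30) + 17/30) / (2·(1/12)) = 6/5 m/s
check:
T_s = v_R/a_R = (6/5)/6 = 0.2000 s
robot covers v_R·T_r = 1.2000·0.3000 = 0.3600 m before braking
braking distance = 1.2000²/(2·6.0000) = 0.1200 m
human closes 0.4000·0.5000 = 0.2000 m
margins: 0.2500+0.0050+0.0600 = 0.3150 m
sum ≈ 0.3600+0.1200+0.2000+0.3150 ≈ 0.9950 m = S ✓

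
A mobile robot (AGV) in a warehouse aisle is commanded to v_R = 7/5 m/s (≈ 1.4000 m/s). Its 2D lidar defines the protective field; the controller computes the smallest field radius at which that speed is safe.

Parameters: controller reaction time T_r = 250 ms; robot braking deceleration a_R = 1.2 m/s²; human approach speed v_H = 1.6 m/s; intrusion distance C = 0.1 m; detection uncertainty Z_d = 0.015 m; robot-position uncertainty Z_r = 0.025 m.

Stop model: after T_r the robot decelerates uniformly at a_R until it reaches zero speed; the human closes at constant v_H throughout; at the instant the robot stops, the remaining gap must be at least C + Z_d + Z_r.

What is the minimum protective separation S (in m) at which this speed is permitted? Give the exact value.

S_min = 268/75 m = 3.5733 m

T_s = v_R/a_R = (7/5)/(6/5) = 1.1667 s
reaction-phase robot travel = 1.4000·0.2500 = 0.3500 m
braking distance = 1.4000²/(2·1.2000) = 0.8167 m
human over T_r+T_s: 1.6000·(0.2500+1.1667) = 2.2667 m
residual clearance needed = 0.1000+0.0150+0.0250 = 0.1400 m
S_min ≈ 0.3500+0.8167+2.2667+0.1400  ⇒  S_min = 268/75 m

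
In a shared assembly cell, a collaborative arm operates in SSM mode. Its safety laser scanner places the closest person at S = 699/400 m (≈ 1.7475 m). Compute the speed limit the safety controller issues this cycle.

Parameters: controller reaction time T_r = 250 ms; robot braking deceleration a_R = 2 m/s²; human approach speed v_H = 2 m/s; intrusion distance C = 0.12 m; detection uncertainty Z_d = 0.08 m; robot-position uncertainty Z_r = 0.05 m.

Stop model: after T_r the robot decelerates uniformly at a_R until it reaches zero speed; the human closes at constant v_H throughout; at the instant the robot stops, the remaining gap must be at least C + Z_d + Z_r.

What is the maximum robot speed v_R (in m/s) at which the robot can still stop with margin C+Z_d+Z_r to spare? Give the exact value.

quadratic (1/4)·v² + (5/4)·v + (-399/400) = 0
  disc = (5/4)² − 4·(1/4)·(-399/400) = 64/25 ; √disc = 8/5
  v_R = (−(5/4) + 8/5) / (2·(1/4)) = 7/10 m/s
check:
braking lasts T_s = (7/10)/2 = 0.3500 s
robot in T_r: 0.7000·0.2500 = 0.1750 m
robot under decel: 0.7000²/(2·2.0000) = 0.1225 m
human over T_r+T_s: 2.0000·(0.2500+0.3500) = 1.2000 m
C+Z_d+Z_r = 0.1200+0.0800+0.0500 = 0.2500 m
sum ≈ 0.1750+0.1225+1.2000+0.2500 ≈ 1.7475 m = S ✓

v_R_max = 7/10 m/s = 0.7000 m/s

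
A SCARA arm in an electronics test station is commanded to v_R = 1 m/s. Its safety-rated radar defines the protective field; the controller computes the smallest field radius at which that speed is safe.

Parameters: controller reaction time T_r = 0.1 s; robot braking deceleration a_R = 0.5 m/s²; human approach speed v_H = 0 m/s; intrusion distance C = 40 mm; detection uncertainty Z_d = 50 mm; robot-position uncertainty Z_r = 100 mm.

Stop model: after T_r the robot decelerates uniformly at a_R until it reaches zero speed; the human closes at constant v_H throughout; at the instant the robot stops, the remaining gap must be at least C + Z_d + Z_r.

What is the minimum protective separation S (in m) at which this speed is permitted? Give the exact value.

S_min = 129/100 m = 1.2900 m

braking lasts T_s = 1/(1/2) = 2.0000 s
robot covers v_R·T_r = 1.0000·0.1000 = 0.1000 m before braking
robot under decel: 1.0000²/(2·0.5000) = 1.0000 m
human over T_r+T_s: 0.0000·(0.1000+2.0000) = 0.0000 m
C+Z_d+Z_r = 0.0400+0.0500+0.1000 = 0.1900 m
S_min ≈ 0.1000+1.0000+0.0000+0.1900  ⇒  S_min = 129/100 m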